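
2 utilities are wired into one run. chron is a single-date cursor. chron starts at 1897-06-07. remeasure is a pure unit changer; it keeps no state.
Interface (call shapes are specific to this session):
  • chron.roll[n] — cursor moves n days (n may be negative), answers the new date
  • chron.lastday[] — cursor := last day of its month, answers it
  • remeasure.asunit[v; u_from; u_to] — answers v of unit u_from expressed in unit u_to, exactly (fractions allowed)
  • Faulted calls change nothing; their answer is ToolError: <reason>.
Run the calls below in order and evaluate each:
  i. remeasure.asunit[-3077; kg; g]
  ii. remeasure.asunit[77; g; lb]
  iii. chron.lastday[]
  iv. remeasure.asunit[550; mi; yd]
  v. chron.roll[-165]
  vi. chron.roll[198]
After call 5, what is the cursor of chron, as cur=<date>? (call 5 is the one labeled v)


Then asunit passing v='-3077', u_from='kg', u_to='g': -3077000.
I use asunit passing v='77', u_from='g', u_to='lb': 100000/589081.
Now I run lastday, which returns 1897-06-30.
I call asunit passing v='550', u_from='mi', u_to='yd', yielding 968000.
Then roll passing n='-165', giving 1897-01-16.
Now I run roll passing n='198': 1897-08-02.

Answer: cur=1897-01-16


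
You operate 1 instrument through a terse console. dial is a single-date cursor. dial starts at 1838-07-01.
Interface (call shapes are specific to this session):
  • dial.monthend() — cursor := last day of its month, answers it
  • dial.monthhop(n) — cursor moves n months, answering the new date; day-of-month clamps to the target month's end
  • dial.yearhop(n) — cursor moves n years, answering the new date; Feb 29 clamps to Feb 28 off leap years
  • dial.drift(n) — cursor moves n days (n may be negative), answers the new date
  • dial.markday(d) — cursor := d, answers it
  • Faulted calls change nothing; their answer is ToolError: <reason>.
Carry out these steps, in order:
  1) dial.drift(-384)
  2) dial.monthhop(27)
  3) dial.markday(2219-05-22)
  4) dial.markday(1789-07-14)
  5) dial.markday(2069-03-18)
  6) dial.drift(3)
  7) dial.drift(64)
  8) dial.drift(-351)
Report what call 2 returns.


Answer: 1839-09-12

Derivation:
I use dial.drift passing n='-384', and see 1837-06-12.
Using dial.monthhop passing n='27', and see 1839-09-12.
I run dial.markday passing d='2219-05-22', and see 2219-05-22.
Next I call dial.markday passing d='1789-07-14', → 1789-07-14.
Now I run dial.markday passing d='2069-03-18', and get 2069-03-18.
Then dial.drift passing n='3', and observe 2069-03-21.
Now I run dial.drift passing n='64', and observe 2069-05-24.
I use dial.drift passing n='-351', which returns 2068-06-07.


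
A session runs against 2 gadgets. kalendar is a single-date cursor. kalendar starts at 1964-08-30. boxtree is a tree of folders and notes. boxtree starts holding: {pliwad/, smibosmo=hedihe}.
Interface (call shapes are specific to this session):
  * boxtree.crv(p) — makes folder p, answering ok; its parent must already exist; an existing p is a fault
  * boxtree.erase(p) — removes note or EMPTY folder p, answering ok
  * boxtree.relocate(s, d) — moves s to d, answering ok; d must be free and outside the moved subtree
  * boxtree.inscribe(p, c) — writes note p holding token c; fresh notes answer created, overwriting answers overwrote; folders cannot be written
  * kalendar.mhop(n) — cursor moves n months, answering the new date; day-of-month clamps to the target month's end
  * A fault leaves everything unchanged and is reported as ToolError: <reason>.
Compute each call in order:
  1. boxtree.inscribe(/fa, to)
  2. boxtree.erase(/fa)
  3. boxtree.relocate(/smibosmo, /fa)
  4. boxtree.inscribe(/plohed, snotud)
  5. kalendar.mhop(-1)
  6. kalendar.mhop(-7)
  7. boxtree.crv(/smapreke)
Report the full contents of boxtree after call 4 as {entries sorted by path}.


Using boxtree.inscribe(p=/fa, c=to), yielding created.
I call boxtree.erase(p=/fa), → ok.
Now I run boxtree.relocate(s=/smibosmo, d=/fa), yielding ok.
I call boxtree.inscribe(p=/plohed, c=snotud), and get created.
Calling kalendar.mhop(n=-1), and see 1964-07-30.
I use kalendar.mhop(n=-7), — result: 1963-12-30.
I invoke boxtree.crv(p=/smapreke), and observe ok.

Answer: {fa=hedihe, pliwad/, plohed=snotud}


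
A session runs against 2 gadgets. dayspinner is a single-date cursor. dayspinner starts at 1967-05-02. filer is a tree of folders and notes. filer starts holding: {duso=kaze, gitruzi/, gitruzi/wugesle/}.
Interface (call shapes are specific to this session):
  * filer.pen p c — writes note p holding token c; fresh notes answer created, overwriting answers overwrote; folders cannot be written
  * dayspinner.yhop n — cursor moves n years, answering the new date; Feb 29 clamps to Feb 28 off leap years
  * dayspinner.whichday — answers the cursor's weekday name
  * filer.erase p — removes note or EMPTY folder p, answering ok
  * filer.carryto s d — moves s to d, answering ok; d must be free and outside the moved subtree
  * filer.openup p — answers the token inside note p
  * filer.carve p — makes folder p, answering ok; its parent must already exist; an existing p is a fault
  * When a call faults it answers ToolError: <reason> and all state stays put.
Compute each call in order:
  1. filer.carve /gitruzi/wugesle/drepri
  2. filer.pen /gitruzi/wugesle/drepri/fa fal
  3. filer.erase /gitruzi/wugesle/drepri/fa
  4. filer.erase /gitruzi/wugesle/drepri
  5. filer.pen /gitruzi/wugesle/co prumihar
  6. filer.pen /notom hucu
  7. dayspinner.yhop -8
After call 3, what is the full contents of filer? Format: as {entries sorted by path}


;; filer.carve(p=/gitruzi/wugesle/drepri) => ok
;; filer.pen(p=/gitruzi/wugesle/drepri/fa, c=fal) => created
;; filer.erase(p=/gitruzi/wugesle/drepri/fa) => ok
;; filer.erase(p=/gitruzi/wugesle/drepri) => ok
;; filer.pen(p=/gitruzi/wugesle/co, c=prumihar) => created
;; filer.pen(p=/notom, c=hucu) => created
;; dayspinner.yhop(n=-8) => 1959-05-02

Answer: {duso=kaze, gitruzi/, gitruzi/wugesle/, gitruzi/wugesle/drepri/}


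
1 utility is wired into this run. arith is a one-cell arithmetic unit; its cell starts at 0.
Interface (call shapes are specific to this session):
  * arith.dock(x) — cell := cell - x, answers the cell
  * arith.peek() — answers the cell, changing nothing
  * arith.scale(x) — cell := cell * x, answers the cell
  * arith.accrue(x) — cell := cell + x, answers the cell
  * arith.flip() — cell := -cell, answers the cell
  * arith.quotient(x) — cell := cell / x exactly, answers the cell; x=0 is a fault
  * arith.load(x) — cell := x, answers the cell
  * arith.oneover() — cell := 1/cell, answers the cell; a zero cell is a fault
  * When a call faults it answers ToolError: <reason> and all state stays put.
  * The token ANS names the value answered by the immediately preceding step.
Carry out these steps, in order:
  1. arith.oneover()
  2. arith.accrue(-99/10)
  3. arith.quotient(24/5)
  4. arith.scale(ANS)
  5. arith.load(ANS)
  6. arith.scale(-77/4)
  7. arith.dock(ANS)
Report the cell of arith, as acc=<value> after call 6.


Answer: acc=-83853/1024

Derivation:
// 1. arith.oneover() ~> ToolError: reciprocal of zero
// 2. arith.accrue(x=-99/10) ~> -99/10
// 3. arith.quotient(x=24/5) ~> -33/16
// 4. arith.scale(x=ANS) ~> 1089/256
// 5. arith.load(x=ANS) ~> 1089/256
// 6. arith.scale(x=-77/4) ~> -83853/1024
// 7. arith.dock(x=ANS) ~> 0


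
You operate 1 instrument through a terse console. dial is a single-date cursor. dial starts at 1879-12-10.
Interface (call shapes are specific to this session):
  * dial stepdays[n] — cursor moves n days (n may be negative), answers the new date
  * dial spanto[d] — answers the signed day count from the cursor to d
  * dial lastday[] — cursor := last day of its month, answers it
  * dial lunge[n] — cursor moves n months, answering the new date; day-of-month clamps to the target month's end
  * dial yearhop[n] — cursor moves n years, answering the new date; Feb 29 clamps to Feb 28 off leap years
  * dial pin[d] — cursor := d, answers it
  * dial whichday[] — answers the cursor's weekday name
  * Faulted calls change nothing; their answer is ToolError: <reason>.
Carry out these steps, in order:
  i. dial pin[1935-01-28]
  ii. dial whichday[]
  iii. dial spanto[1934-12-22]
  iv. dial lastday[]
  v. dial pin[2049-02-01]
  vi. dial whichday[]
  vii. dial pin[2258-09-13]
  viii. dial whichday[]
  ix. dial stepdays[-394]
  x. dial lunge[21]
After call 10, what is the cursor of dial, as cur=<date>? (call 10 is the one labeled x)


Answer: cur=2259-05-15

Derivation:
Then dial pin with d→1935-01-28, → 1935-01-28.
I try dial whichday, and see Monday.
I run dial spanto with d→1934-12-22, and observe -37.
I use dial lastday(), and get 1935-01-31.
I use dial pin with d→2049-02-01, and get 2049-02-01.
Now I run dial whichday, and get Monday.
Then dial pin with d→2258-09-13, — result: 2258-09-13.
Next I call dial whichday(), giving Monday.
Calling dial stepdays with n→-394, and observe 2257-08-15.
I use dial lunge with n→21, yielding 2259-05-15.


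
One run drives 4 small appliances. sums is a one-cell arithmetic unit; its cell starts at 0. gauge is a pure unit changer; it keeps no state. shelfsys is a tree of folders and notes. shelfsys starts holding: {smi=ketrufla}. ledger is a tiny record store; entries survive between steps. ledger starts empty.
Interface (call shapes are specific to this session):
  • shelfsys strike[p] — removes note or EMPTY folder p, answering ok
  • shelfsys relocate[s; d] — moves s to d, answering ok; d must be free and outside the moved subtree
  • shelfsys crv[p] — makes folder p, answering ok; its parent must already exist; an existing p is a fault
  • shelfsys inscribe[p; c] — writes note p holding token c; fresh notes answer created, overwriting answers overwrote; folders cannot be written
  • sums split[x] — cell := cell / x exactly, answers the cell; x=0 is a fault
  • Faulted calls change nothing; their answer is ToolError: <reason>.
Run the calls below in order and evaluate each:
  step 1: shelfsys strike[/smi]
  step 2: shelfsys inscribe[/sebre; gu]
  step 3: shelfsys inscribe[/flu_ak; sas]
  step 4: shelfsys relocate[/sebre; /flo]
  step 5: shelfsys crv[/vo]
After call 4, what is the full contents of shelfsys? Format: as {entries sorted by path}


Answer: {flo=gu, flu_ak=sas}

Derivation:
==> shelfsys strike(p='/smi')
<== ok
==> shelfsys inscribe(p='/sebre', c='gu')
<== created
==> shelfsys inscribe(p='/flu_ak', c='sas')
<== created
==> shelfsys relocate(s='/sebre', d='/flo')
<== ok
==> shelfsys crv(p='/vo')
<== ok


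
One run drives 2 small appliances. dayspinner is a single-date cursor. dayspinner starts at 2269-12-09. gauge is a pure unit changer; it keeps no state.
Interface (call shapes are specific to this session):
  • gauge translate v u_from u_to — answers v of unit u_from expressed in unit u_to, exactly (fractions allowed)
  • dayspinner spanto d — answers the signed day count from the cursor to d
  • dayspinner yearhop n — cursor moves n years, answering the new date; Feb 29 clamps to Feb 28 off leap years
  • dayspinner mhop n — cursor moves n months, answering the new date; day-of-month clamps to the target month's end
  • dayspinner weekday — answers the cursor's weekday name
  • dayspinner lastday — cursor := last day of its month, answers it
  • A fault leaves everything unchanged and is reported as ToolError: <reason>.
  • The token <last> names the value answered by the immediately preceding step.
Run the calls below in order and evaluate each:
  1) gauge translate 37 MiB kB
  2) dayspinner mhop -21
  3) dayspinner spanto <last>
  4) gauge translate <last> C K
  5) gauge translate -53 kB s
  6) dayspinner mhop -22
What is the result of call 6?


Answer: 2266-05-09

Derivation:
I run gauge translate passing v→37, u_from→MiB, u_to→kB, → 4849664/125.
I call dayspinner mhop passing n→-21: 2268-03-09.
I call dayspinner spanto passing d→<last>, → 0.
I run gauge translate passing v→<last>, u_from→C, u_to→K, which returns 5463/20.
Using gauge translate passing v→-53, u_from→kB, u_to→s, yielding ToolError: incompatible units.
I use dayspinner mhop passing n→-22, giving 2266-05-09.


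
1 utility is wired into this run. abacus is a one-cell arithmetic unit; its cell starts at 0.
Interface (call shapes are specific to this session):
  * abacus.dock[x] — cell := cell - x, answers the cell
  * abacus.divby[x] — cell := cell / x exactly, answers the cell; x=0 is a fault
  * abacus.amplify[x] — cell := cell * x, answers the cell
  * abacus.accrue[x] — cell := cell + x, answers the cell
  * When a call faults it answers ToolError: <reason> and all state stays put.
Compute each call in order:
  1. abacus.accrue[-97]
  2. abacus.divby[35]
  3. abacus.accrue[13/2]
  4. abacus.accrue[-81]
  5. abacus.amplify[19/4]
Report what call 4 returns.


Next I call abacus.accrue passing -97, and observe -97.
I invoke abacus.divby passing 35, — result: -97/35.
Calling abacus.accrue passing 13/2, and get 261/70.
Using abacus.accrue passing -81, and see -5409/70.
Using abacus.amplify passing 19/4, — result: -102771/280.

Answer: -5409/70


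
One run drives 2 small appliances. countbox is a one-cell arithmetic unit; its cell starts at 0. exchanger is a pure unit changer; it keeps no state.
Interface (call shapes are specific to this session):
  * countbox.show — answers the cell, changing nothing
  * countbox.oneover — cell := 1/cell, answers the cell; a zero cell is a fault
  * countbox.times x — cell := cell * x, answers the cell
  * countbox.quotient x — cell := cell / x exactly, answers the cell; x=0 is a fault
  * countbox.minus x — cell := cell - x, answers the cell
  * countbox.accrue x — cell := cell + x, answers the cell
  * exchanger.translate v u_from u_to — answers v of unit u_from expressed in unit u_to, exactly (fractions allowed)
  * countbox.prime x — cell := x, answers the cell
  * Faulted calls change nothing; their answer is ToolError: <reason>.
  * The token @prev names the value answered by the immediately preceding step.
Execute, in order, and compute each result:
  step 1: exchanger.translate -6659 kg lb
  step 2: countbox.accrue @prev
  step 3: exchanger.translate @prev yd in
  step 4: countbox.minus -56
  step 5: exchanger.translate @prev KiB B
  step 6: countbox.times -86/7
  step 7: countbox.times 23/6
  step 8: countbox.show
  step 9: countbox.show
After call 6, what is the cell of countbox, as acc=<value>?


-- translate(v→-6659, u_from→kg, u_to→lb) : -665900000000/45359237
-- accrue(x→@prev) : -665900000000/45359237
-- translate(v→@prev, u_from→yd, u_to→in) : -23972400000000/45359237
-- minus(x→-56) : -663359882728/45359237
-- translate(v→@prev, u_from→KiB, u_to→B) : -679280519913472/45359237
-- times(x→-86/7) : 57048949914608/317514659
-- times(x→23/6) : 656062924017992/952543977
-- show() : 656062924017992/952543977
-- show() : 656062924017992/952543977

Answer: acc=57048949914608/317514659


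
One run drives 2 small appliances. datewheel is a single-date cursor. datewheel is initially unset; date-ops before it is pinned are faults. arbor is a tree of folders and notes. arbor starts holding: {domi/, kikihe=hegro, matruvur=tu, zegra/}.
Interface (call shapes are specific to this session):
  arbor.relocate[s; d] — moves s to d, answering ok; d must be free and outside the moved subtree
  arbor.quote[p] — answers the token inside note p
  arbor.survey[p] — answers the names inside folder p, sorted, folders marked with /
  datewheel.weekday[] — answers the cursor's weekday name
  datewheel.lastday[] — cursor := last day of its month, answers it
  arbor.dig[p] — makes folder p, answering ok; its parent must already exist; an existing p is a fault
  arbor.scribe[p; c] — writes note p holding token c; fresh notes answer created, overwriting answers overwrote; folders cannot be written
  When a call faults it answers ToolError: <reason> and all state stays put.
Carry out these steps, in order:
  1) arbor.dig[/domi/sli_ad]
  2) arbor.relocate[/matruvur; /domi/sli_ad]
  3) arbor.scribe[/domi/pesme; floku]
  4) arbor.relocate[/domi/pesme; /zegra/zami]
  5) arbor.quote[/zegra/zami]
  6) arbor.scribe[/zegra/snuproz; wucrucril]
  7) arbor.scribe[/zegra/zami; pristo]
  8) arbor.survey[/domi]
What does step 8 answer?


Answer: [sli_ad/]

Derivation:
-> arbor.dig(/domi/sli_ad)
<- ok
-> arbor.relocate(/matruvur, /domi/sli_ad)
<- ToolError: exists
-> arbor.scribe(/domi/pesme, floku)
<- created
-> arbor.relocate(/domi/pesme, /zegra/zami)
<- ok
-> arbor.quote(/zegra/zami)
<- floku
-> arbor.scribe(/zegra/snuproz, wucrucril)
<- created
-> arbor.scribe(/zegra/zami, pristo)
<- overwrote
-> arbor.survey(/domi)
<- [sli_ad/]


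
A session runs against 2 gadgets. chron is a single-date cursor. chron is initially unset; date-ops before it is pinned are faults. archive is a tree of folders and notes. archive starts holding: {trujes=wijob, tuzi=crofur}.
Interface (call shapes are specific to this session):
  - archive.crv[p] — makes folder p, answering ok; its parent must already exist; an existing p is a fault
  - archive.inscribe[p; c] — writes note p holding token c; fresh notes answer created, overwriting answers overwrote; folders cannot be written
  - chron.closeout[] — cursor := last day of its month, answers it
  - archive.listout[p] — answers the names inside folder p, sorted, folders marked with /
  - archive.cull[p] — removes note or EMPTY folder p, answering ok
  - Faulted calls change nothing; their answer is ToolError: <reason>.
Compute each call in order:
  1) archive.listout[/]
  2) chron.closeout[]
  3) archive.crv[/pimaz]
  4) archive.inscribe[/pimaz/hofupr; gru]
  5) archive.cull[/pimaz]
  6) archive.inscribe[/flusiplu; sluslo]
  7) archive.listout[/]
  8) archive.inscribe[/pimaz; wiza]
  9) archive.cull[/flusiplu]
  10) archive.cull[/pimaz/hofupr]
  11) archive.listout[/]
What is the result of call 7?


Answer: [flusiplu, pimaz/, trujes, tuzi]

Derivation:
-> archive.listout(p='/')
<- [trujes, tuzi]
-> chron.closeout()
<- ToolError: no date set
-> archive.crv(p='/pimaz')
<- ok
-> archive.inscribe(p='/pimaz/hofupr', c='gru')
<- created
-> archive.cull(p='/pimaz')
<- ToolError: not empty
-> archive.inscribe(p='/flusiplu', c='sluslo')
<- created
-> archive.listout(p='/')
<- [flusiplu, pimaz/, trujes, tuzi]
-> archive.inscribe(p='/pimaz', c='wiza')
<- ToolError: is a directory
-> archive.cull(p='/flusiplu')
<- ok
-> archive.cull(p='/pimaz/hofupr')
<- ok
-> archive.listout(p='/')
<- [pimaz/, trujes, tuzi]


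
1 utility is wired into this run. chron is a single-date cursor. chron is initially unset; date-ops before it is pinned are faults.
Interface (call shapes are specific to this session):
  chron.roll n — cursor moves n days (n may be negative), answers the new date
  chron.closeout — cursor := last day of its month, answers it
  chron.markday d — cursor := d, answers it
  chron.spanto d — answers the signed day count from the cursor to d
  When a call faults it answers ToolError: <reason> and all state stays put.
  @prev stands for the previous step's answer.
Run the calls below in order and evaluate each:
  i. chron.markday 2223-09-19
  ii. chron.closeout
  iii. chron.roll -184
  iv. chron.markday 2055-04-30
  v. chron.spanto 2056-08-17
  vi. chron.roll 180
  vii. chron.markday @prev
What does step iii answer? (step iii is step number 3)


Answer: 2223-03-30

Derivation:
>>> markday d: 2223-09-19
= 2223-09-19
>>> closeout
= 2223-09-30
>>> roll n: -184
= 2223-03-30
>>> markday d: 2055-04-30
= 2055-04-30
>>> spanto d: 2056-08-17
= 475
>>> roll n: 180
= 2055-10-27
>>> markday d: @prev
= 2055-10-27


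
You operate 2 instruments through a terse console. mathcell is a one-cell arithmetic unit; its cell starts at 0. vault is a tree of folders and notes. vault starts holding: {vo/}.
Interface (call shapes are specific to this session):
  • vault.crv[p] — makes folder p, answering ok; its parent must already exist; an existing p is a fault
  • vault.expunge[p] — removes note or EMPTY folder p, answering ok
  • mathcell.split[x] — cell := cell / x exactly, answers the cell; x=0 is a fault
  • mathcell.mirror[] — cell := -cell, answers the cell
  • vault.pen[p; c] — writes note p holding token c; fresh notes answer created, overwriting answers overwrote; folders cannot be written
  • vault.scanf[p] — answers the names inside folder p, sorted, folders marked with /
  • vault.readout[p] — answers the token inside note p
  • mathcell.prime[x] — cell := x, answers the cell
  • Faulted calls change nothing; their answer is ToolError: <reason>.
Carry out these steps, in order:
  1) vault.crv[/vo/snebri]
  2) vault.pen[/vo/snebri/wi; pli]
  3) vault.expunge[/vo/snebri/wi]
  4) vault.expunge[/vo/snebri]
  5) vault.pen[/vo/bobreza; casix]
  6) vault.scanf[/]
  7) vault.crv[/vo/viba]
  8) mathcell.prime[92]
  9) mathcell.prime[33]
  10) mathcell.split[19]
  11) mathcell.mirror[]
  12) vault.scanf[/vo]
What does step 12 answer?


% vault.crv p→/vo/snebri
[out] ok
% vault.pen p→/vo/snebri/wi c→pli
[out] created
% vault.expunge p→/vo/snebri/wi
[out] ok
% vault.expunge p→/vo/snebri
[out] ok
% vault.pen p→/vo/bobreza c→casix
[out] created
% vault.scanf p→/
[out] [vo/]
% vault.crv p→/vo/viba
[out] ok
% mathcell.prime x→92
[out] 92
% mathcell.prime x→33
[out] 33
% mathcell.split x→19
[out] 33/19
% mathcell.mirror
[out] -33/19
% vault.scanf p→/vo
[out] [bobreza, viba/]

Answer: [bobreza, viba/]


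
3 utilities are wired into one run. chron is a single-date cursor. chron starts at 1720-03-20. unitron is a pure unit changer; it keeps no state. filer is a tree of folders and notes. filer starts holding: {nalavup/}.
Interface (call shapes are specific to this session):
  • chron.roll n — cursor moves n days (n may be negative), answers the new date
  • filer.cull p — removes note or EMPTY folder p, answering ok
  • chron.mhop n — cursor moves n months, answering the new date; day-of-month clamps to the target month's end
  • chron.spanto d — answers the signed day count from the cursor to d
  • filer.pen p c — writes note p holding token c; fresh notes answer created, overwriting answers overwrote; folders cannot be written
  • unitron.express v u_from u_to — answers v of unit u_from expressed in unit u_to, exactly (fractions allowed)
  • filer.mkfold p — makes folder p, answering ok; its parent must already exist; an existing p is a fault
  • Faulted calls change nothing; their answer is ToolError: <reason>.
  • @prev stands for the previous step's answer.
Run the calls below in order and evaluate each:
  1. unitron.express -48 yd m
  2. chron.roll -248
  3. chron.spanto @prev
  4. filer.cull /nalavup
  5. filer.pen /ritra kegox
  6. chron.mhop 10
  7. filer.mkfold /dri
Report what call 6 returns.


;; 1. unitron.express(v=-48, u_from=yd, u_to=m) -> -27432/625
;; 2. chron.roll(n=-248) -> 1719-07-16
;; 3. chron.spanto(d=@prev) -> 0
;; 4. filer.cull(p=/nalavup) -> ok
;; 5. filer.pen(p=/ritra, c=kegox) -> created
;; 6. chron.mhop(n=10) -> 1720-05-16
;; 7. filer.mkfold(p=/dri) -> ok

Answer: 1720-05-16


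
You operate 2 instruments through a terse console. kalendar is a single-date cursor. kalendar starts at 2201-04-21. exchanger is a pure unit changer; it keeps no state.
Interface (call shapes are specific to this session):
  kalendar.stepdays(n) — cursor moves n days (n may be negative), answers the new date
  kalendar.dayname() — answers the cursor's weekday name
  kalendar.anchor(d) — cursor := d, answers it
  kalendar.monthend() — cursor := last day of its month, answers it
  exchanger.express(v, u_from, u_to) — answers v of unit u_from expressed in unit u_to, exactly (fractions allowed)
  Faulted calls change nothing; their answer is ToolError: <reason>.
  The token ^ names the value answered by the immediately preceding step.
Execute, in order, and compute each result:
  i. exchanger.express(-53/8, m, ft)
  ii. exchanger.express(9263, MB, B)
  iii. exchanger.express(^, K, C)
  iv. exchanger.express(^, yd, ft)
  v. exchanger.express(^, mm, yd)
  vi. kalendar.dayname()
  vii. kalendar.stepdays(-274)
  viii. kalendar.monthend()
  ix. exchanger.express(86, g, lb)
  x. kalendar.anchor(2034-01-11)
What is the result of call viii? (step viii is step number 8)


Answer: 2200-07-31

Derivation:
~$ express v→-53/8 u_from→m u_to→ft
:: -33125/1524
~$ express v→9263 u_from→MB u_to→B
:: 9263000000
~$ express v→^ u_from→K u_to→C
:: 185259994537/20
~$ express v→^ u_from→yd u_to→ft
:: 555779983611/20
~$ express v→^ u_from→mm u_to→yd
:: 185259994537/6096
~$ dayname
:: Tuesday
~$ stepdays n→-274
:: 2200-07-21
~$ monthend
:: 2200-07-31
~$ express v→86 u_from→g u_to→lb
:: 8600000/45359237
~$ anchor d→2034-01-11
:: 2034-01-11


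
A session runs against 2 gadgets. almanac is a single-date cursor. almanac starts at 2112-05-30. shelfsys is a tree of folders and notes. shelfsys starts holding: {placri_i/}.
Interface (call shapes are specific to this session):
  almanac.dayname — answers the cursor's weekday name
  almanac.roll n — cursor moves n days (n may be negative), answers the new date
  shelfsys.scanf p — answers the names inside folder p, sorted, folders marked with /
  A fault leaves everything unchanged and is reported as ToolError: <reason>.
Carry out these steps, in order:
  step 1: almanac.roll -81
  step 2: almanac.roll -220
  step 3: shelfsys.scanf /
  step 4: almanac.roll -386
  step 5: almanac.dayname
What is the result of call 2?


~$ roll n=-81
  2112-03-10
~$ roll n=-220
  2111-08-03
~$ scanf p=/
  [placri_i/]
~$ roll n=-386
  2110-07-13
~$ dayname
  Sunday

Answer: 2111-08-03


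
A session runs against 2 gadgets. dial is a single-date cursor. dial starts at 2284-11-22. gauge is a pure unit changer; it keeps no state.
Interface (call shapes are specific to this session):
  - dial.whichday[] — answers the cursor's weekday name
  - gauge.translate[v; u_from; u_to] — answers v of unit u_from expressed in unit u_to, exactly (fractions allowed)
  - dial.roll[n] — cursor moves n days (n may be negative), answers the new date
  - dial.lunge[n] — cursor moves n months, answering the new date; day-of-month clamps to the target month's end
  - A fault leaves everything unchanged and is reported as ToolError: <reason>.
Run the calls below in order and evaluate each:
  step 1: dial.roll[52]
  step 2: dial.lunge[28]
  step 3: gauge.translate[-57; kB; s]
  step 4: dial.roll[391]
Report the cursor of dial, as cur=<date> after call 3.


Answer: cur=2287-05-13

Derivation:
Then dial.roll passing n: 52, which returns 2285-01-13.
Now I run dial.lunge passing n: 28, → 2287-05-13.
I run gauge.translate passing v: -57, u_from: kB, u_to: s, and see ToolError: incompatible units.
Using dial.roll passing n: 391, and see 2288-06-07.


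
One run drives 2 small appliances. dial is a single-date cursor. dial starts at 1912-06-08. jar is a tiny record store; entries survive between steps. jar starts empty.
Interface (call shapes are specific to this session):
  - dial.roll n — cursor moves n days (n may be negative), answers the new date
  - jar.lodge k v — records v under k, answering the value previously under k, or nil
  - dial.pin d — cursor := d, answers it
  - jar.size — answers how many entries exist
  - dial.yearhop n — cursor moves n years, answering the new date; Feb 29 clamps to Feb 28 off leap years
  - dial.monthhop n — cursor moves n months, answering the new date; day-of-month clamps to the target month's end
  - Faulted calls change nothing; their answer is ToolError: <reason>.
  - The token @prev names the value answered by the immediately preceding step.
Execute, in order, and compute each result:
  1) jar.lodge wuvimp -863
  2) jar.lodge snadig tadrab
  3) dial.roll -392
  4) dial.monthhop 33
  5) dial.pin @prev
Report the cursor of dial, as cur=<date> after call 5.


Answer: cur=1914-02-13

Derivation:
>> lodge(k='wuvimp', v='-863')
<< nil
>> lodge(k='snadig', v='tadrab')
<< nil
>> roll(n='-392')
<< 1911-05-13
>> monthhop(n='33')
<< 1914-02-13
>> pin(d='@prev')
<< 1914-02-13


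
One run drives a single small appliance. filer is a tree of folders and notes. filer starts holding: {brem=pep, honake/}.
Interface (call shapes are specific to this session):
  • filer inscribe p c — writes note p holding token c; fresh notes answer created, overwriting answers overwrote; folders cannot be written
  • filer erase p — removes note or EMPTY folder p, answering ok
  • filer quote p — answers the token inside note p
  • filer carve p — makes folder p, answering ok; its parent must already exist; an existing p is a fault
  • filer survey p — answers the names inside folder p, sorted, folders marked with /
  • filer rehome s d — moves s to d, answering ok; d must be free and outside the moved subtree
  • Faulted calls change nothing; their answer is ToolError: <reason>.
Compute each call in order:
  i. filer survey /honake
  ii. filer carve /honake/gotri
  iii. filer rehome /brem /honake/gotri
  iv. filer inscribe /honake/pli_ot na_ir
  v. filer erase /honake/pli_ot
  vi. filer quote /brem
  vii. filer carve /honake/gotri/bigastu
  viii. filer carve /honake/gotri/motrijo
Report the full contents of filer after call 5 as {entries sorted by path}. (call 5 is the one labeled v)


Answer: {brem=pep, honake/, honake/gotri/}

Derivation:
I try filer survey with p=/honake: [].
Calling filer carve with p=/honake/gotri, → ok.
Using filer rehome with s=/brem, d=/honake/gotri, yielding ToolError: exists.
Next I call filer inscribe with p=/honake/pli_ot, c=na_ir, — result: created.
I try filer erase with p=/honake/pli_ot: ok.
I run filer quote with p=/brem, giving pep.
I use filer carve with p=/honake/gotri/bigastu, and get ok.
I try filer carve with p=/honake/gotri/motrijo, → ok.


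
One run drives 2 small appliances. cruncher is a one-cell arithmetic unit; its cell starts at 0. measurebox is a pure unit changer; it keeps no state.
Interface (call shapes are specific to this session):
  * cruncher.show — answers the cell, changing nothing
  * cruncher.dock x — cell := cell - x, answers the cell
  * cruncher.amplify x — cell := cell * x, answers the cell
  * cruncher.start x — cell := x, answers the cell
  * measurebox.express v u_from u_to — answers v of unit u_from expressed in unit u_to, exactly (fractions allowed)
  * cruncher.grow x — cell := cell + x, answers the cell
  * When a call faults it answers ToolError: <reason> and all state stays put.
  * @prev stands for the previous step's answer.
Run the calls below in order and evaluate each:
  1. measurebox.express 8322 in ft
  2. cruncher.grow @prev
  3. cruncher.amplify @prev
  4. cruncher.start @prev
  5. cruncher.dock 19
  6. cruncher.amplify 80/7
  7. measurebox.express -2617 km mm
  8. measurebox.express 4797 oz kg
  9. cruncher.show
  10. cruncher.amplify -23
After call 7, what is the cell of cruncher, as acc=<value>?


>> measurebox.express(8322, in, ft)
<< 1387/2
>> cruncher.grow(@prev)
<< 1387/2
>> cruncher.amplify(@prev)
<< 1923769/4
>> cruncher.start(@prev)
<< 1923769/4
>> cruncher.dock(19)
<< 1923693/4
>> cruncher.amplify(80/7)
<< 38473860/7
>> measurebox.express(-2617, km, mm)
<< -2617000000
>> measurebox.express(4797, oz, kg)
<< 217588259889/1600000000
>> cruncher.show()
<< 38473860/7
>> cruncher.amplify(-23)
<< -884898780/7

Answer: acc=38473860/7


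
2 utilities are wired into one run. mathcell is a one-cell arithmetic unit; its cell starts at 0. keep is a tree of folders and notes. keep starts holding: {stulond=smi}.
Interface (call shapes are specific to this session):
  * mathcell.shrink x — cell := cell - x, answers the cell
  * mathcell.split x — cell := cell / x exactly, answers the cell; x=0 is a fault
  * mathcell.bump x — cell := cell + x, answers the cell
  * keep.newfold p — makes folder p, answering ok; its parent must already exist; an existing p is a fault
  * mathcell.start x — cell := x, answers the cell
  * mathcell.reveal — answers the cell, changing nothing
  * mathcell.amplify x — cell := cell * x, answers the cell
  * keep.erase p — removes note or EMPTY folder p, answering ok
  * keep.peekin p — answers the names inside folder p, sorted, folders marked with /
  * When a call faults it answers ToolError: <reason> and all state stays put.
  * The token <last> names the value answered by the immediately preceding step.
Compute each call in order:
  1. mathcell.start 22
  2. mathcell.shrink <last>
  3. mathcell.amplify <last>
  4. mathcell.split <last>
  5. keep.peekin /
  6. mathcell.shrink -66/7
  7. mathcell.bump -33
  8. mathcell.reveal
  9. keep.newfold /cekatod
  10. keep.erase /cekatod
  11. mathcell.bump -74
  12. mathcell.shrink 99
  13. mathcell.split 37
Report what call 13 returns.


Answer: -1376/259

Derivation:
;; 1. mathcell.start(x='22') -> 22
;; 2. mathcell.shrink(x='<last>') -> 0
;; 3. mathcell.amplify(x='<last>') -> 0
;; 4. mathcell.split(x='<last>') -> ToolError: division by zero
;; 5. keep.peekin(p='/') -> [stulond]
;; 6. mathcell.shrink(x='-66/7') -> 66/7
;; 7. mathcell.bump(x='-33') -> -165/7
;; 8. mathcell.reveal() -> -165/7
;; 9. keep.newfold(p='/cekatod') -> ok
;; 10. keep.erase(p='/cekatod') -> ok
;; 11. mathcell.bump(x='-74') -> -683/7
;; 12. mathcell.shrink(x='99') -> -1376/7
;; 13. mathcell.split(x='37') -> -1376/259


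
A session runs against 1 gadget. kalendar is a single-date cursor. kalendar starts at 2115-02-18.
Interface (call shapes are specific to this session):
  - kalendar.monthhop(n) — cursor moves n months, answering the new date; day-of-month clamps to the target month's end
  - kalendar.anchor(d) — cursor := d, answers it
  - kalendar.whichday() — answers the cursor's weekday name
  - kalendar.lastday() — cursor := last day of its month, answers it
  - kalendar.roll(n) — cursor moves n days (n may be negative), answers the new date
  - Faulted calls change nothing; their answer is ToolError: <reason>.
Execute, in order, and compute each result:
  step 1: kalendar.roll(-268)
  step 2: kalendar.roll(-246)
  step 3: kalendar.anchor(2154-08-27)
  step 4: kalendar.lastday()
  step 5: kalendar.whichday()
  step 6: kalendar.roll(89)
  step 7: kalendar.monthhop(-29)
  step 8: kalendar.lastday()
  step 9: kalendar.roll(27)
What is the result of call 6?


Answer: 2154-11-28

Derivation:
>>> roll -268
:: 2114-05-26
>>> roll -246
:: 2113-09-22
>>> anchor 2154-08-27
:: 2154-08-27
>>> lastday
:: 2154-08-31
>>> whichday
:: Saturday
>>> roll 89
:: 2154-11-28
>>> monthhop -29
:: 2152-06-28
>>> lastday
:: 2152-06-30
>>> roll 27
:: 2152-07-27


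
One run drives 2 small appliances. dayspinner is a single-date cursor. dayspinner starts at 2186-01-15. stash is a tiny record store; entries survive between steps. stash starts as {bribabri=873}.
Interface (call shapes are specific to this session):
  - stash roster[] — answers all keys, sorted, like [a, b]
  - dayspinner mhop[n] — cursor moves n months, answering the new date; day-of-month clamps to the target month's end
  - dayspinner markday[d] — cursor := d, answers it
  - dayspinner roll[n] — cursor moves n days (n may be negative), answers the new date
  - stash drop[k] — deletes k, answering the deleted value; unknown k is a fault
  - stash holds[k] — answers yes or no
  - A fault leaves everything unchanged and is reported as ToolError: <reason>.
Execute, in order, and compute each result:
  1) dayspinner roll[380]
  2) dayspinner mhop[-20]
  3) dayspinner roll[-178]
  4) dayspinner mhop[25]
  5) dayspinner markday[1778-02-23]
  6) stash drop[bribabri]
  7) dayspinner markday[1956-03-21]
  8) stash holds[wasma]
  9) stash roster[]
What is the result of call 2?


Answer: 2185-05-30

Derivation:
==> dayspinner roll(n→380)
<== 2187-01-30
==> dayspinner mhop(n→-20)
<== 2185-05-30
==> dayspinner roll(n→-178)
<== 2184-12-03
==> dayspinner mhop(n→25)
<== 2187-01-03
==> dayspinner markday(d→1778-02-23)
<== 1778-02-23
==> stash drop(k→bribabri)
<== 873
==> dayspinner markday(d→1956-03-21)
<== 1956-03-21
==> stash holds(k→wasma)
<== no
==> stash roster()
<== []


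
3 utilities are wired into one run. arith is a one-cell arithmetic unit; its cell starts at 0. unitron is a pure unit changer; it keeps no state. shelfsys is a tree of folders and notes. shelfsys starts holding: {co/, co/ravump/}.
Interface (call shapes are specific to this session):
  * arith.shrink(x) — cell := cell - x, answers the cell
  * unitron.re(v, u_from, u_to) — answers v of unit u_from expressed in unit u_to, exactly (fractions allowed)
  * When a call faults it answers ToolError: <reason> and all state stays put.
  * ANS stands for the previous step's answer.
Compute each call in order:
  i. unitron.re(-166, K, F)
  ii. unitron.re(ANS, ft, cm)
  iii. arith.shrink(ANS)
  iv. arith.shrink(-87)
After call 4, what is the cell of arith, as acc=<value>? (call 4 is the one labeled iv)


Step: unitron.re[v='-166'; u_from='K'; u_to='F']
Result: -75847/100
Step: unitron.re[v='ANS'; u_from='ft'; u_to='cm']
Result: -28897707/1250
Step: arith.shrink[x='ANS']
Result: 28897707/1250
Step: arith.shrink[x='-87']
Result: 29006457/1250

Answer: acc=29006457/1250


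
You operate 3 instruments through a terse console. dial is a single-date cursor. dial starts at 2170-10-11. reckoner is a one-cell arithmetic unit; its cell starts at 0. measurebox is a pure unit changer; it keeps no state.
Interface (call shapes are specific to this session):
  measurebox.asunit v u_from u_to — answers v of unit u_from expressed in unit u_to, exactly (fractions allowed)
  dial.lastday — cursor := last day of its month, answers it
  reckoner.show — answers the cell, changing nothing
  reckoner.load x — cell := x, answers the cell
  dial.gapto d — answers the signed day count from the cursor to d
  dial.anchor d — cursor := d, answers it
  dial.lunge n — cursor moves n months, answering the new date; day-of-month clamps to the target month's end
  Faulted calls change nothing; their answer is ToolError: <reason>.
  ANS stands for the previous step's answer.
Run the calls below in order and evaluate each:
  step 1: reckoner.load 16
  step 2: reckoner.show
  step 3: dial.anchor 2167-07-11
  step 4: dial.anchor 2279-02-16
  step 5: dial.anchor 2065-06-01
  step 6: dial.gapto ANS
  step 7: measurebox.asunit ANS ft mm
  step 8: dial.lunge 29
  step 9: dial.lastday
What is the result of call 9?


Answer: 2067-11-30

Derivation:
Using reckoner.load passing x→16, — result: 16.
Using reckoner.show, — result: 16.
Invoking dial.anchor passing d→2167-07-11, yielding 2167-07-11.
Calling dial.anchor passing d→2279-02-16, which returns 2279-02-16.
Using dial.anchor passing d→2065-06-01, yielding 2065-06-01.
I invoke dial.gapto passing d→ANS, — result: 0.
Now I run measurebox.asunit passing v→ANS, u_from→ft, u_to→mm, which returns 0.
I use dial.lunge passing n→29, and get 2067-11-01.
I invoke dial.lastday(): 2067-11-30.


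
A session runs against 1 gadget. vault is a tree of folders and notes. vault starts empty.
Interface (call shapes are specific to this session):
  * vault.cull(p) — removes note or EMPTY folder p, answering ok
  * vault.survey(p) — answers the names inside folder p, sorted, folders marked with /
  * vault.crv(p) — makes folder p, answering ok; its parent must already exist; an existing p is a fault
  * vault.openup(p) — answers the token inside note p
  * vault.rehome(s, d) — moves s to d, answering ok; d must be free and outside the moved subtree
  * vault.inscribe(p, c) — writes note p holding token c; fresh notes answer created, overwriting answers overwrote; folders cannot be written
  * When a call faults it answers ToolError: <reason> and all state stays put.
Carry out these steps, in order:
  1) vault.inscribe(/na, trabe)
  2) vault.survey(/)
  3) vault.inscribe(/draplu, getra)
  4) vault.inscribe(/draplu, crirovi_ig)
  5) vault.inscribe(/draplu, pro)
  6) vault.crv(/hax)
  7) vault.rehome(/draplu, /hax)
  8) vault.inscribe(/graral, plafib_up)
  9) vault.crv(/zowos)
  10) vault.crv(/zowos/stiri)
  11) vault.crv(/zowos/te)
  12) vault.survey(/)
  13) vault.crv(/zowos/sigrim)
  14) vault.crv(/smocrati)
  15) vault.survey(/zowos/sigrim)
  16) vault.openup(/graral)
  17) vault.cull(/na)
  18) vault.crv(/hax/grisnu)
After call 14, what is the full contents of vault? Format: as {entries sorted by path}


Using inscribe with /na, trabe, → created.
Next I call survey with /, and see [na].
I try inscribe with /draplu, getra, and see created.
I use inscribe with /draplu, crirovi_ig, giving overwrote.
I run inscribe with /draplu, pro, yielding overwrote.
I try crv with /hax: ok.
I run rehome with /draplu, /hax, giving ToolError: exists.
Using inscribe with /graral, plafib_up: created.
Invoking crv with /zowos, → ok.
Calling crv with /zowos/stiri, giving ok.
I use crv with /zowos/te, giving ok.
Calling survey with /: [draplu, graral, hax/, na, zowos/].
Now I run crv with /zowos/sigrim, and see ok.
I try crv with /smocrati, giving ok.
I call survey with /zowos/sigrim, — result: [].
I call openup with /graral: plafib_up.
Then cull with /na, which returns ok.
I use crv with /hax/grisnu: ok.

Answer: {draplu=pro, graral=plafib_up, hax/, na=trabe, smocrati/, zowos/, zowos/sigrim/, zowos/stiri/, zowos/te/}
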